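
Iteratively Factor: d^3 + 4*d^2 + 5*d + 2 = (d + 2)*(d^2 + 2*d + 1) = (d + 1)*(d + 2)*(d + 1)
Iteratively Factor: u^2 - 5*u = (u)*(u - 5)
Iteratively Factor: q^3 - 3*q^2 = (q)*(q^2 - 3*q) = q*(q - 3)*(q)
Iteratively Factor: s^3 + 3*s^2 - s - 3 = (s + 3)*(s^2 - 1) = (s + 1)*(s + 3)*(s - 1)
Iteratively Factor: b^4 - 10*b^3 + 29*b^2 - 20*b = (b)*(b^3 - 10*b^2 + 29*b - 20) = b*(b - 1)*(b^2 - 9*b + 20) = b*(b - 5)*(b - 1)*(b - 4)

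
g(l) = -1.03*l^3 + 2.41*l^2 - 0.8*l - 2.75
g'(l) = -3.09*l^2 + 4.82*l - 0.8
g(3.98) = -32.69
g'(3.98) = -30.56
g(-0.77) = -0.23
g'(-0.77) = -6.34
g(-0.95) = 1.07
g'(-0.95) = -8.17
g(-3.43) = 69.91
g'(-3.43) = -53.69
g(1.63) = -2.11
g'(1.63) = -1.15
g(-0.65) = -0.93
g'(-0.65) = -5.24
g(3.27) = -15.61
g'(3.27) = -18.08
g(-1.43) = 6.33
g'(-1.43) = -14.01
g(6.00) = -143.27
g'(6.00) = -83.12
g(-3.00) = 49.15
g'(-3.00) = -43.07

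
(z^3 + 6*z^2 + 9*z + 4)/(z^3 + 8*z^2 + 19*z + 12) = (z + 1)/(z + 3)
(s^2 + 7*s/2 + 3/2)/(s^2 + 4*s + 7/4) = 2*(s + 3)/(2*s + 7)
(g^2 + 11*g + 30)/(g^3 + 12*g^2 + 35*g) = (g + 6)/(g*(g + 7))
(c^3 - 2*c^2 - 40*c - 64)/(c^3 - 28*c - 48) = (c - 8)/(c - 6)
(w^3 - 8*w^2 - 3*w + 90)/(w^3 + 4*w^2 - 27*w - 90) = (w - 6)/(w + 6)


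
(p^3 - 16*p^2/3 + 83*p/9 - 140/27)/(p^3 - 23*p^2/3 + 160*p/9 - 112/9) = (p - 5/3)/(p - 4)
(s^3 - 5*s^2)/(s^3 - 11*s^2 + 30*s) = s/(s - 6)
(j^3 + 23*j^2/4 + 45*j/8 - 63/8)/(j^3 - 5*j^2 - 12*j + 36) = (8*j^2 + 22*j - 21)/(8*(j^2 - 8*j + 12))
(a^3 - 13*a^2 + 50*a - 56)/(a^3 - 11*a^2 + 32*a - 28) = (a - 4)/(a - 2)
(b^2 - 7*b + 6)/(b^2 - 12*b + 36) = (b - 1)/(b - 6)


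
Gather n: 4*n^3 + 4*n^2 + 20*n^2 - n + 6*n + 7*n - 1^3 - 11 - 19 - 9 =4*n^3 + 24*n^2 + 12*n - 40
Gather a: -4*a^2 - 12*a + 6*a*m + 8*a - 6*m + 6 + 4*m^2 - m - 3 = -4*a^2 + a*(6*m - 4) + 4*m^2 - 7*m + 3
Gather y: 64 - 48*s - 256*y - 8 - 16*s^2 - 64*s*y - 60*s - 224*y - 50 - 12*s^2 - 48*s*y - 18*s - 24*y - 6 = -28*s^2 - 126*s + y*(-112*s - 504)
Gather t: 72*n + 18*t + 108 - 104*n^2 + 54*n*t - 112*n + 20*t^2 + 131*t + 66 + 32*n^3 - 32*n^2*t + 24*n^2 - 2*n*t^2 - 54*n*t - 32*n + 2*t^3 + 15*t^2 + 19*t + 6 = 32*n^3 - 80*n^2 - 72*n + 2*t^3 + t^2*(35 - 2*n) + t*(168 - 32*n^2) + 180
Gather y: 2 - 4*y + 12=14 - 4*y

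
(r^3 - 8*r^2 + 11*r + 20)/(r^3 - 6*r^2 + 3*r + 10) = (r - 4)/(r - 2)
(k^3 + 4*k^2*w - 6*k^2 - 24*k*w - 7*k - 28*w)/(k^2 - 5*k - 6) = (k^2 + 4*k*w - 7*k - 28*w)/(k - 6)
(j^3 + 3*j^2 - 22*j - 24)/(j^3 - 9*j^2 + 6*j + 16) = (j^2 + 2*j - 24)/(j^2 - 10*j + 16)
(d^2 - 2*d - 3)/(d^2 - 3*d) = (d + 1)/d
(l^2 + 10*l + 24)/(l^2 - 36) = (l + 4)/(l - 6)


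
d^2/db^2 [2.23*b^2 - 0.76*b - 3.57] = 4.46000000000000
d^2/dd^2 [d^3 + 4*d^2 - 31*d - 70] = 6*d + 8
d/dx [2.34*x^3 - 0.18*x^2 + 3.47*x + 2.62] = 7.02*x^2 - 0.36*x + 3.47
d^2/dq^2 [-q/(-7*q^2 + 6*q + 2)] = 2*(-4*q*(7*q - 3)^2 + 3*(2 - 7*q)*(-7*q^2 + 6*q + 2))/(-7*q^2 + 6*q + 2)^3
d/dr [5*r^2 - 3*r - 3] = 10*r - 3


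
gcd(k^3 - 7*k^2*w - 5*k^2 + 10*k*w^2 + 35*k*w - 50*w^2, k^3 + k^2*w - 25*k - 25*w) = k - 5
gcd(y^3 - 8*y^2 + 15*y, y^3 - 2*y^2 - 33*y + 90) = y^2 - 8*y + 15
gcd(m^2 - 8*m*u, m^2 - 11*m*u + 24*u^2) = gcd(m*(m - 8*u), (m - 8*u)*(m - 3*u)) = -m + 8*u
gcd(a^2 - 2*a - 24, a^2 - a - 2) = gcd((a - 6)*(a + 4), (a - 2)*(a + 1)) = 1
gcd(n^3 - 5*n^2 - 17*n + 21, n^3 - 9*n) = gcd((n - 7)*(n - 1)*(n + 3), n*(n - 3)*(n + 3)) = n + 3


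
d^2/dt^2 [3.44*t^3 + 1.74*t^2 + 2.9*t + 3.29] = 20.64*t + 3.48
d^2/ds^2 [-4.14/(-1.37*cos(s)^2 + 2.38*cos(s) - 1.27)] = (-31.081464*(1 - cos(s)^2)^2 + 40.496652*cos(s)^3 - 10.178604*cos(s)^2 - 93.506868*cos(s) + 63.576324)/(1.37*cos(s)^2 - 2.38*cos(s) + 1.27)^3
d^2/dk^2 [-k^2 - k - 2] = -2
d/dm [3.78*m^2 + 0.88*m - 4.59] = 7.56*m + 0.88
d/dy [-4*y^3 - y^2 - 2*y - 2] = -12*y^2 - 2*y - 2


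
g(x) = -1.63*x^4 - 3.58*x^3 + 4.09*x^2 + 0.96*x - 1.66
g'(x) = -6.52*x^3 - 10.74*x^2 + 8.18*x + 0.96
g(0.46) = -0.77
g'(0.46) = 1.82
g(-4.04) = -136.94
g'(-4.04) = 222.54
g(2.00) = -38.10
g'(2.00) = -77.80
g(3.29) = -272.69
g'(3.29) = -320.56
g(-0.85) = 1.83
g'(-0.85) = -9.75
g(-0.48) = -0.87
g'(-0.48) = -4.72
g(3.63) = -398.54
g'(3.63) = -422.73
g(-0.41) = -1.17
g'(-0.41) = -3.75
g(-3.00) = -3.10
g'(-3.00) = 55.80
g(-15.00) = -69532.06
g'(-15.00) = 19466.76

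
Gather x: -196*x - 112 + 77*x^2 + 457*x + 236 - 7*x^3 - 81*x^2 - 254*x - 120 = -7*x^3 - 4*x^2 + 7*x + 4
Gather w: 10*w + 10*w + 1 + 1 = 20*w + 2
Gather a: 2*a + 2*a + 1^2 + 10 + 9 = 4*a + 20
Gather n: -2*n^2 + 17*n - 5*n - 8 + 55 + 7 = -2*n^2 + 12*n + 54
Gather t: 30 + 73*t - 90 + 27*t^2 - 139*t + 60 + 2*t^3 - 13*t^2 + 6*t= 2*t^3 + 14*t^2 - 60*t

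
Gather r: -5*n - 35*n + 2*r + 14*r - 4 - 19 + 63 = -40*n + 16*r + 40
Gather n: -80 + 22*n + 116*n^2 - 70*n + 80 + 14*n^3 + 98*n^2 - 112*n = 14*n^3 + 214*n^2 - 160*n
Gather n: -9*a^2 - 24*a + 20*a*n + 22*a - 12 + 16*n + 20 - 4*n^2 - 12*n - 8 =-9*a^2 - 2*a - 4*n^2 + n*(20*a + 4)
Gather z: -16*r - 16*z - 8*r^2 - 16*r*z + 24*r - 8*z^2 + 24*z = -8*r^2 + 8*r - 8*z^2 + z*(8 - 16*r)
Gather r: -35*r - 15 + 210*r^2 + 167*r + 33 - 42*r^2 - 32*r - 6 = 168*r^2 + 100*r + 12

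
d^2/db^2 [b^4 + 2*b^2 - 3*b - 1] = 12*b^2 + 4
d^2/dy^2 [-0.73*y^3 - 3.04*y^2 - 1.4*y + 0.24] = -4.38*y - 6.08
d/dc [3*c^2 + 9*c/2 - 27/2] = 6*c + 9/2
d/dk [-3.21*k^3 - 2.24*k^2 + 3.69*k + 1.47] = -9.63*k^2 - 4.48*k + 3.69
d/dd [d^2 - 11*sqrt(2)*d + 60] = 2*d - 11*sqrt(2)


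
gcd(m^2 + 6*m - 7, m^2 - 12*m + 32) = 1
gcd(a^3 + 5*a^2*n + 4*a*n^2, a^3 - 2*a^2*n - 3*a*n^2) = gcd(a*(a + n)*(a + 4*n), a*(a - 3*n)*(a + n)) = a^2 + a*n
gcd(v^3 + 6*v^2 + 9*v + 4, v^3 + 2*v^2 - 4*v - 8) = 1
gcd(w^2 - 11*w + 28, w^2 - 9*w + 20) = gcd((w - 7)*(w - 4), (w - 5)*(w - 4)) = w - 4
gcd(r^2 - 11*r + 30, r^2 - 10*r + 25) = r - 5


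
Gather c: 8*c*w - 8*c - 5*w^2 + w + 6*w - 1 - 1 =c*(8*w - 8) - 5*w^2 + 7*w - 2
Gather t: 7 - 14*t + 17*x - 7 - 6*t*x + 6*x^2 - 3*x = t*(-6*x - 14) + 6*x^2 + 14*x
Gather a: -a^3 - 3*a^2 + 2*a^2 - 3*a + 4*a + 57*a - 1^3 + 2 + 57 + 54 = -a^3 - a^2 + 58*a + 112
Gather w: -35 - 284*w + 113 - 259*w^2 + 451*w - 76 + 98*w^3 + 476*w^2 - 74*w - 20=98*w^3 + 217*w^2 + 93*w - 18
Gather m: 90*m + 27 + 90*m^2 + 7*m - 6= 90*m^2 + 97*m + 21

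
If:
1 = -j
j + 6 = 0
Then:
No Solution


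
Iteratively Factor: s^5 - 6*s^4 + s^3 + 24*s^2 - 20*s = (s - 5)*(s^4 - s^3 - 4*s^2 + 4*s) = (s - 5)*(s - 2)*(s^3 + s^2 - 2*s) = (s - 5)*(s - 2)*(s + 2)*(s^2 - s) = s*(s - 5)*(s - 2)*(s + 2)*(s - 1)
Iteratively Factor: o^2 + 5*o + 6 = (o + 2)*(o + 3)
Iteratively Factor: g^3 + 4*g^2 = (g + 4)*(g^2) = g*(g + 4)*(g)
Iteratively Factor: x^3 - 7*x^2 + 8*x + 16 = (x - 4)*(x^2 - 3*x - 4) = (x - 4)*(x + 1)*(x - 4)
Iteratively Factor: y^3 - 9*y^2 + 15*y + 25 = (y + 1)*(y^2 - 10*y + 25) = (y - 5)*(y + 1)*(y - 5)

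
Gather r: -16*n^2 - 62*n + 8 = -16*n^2 - 62*n + 8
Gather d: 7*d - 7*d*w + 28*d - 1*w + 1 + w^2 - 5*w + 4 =d*(35 - 7*w) + w^2 - 6*w + 5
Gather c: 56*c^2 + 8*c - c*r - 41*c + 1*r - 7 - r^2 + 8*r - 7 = 56*c^2 + c*(-r - 33) - r^2 + 9*r - 14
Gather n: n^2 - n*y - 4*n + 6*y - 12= n^2 + n*(-y - 4) + 6*y - 12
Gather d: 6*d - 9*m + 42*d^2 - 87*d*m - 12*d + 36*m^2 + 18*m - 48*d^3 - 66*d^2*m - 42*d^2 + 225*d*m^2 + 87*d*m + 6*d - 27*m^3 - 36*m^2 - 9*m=-48*d^3 - 66*d^2*m + 225*d*m^2 - 27*m^3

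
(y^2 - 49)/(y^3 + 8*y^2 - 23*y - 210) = (y - 7)/(y^2 + y - 30)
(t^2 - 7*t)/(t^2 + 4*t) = (t - 7)/(t + 4)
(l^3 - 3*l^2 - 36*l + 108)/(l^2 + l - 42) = (l^2 + 3*l - 18)/(l + 7)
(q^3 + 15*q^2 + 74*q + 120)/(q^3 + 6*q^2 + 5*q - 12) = (q^2 + 11*q + 30)/(q^2 + 2*q - 3)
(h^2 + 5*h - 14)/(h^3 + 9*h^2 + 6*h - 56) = 1/(h + 4)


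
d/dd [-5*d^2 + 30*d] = 30 - 10*d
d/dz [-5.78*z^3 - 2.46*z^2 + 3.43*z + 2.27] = -17.34*z^2 - 4.92*z + 3.43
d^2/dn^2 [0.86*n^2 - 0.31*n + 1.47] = 1.72000000000000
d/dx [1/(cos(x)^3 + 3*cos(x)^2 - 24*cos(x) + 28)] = 3*(cos(x) + 4)*sin(x)/((cos(x) - 2)^3*(cos(x) + 7)^2)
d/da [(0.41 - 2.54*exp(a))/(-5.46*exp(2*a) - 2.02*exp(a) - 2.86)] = (-13.8684*exp(2*a) + 4.4772*exp(a) + 8.0926)*exp(a)/(29.8116*exp(4*a) + 22.0584*exp(3*a) + 35.3116*exp(2*a) + 11.5544*exp(a) + 8.1796)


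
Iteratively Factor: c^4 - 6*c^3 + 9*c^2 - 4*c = (c - 1)*(c^3 - 5*c^2 + 4*c) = (c - 1)^2*(c^2 - 4*c) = c*(c - 1)^2*(c - 4)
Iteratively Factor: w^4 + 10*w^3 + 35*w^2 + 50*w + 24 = (w + 2)*(w^3 + 8*w^2 + 19*w + 12) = (w + 2)*(w + 4)*(w^2 + 4*w + 3) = (w + 1)*(w + 2)*(w + 4)*(w + 3)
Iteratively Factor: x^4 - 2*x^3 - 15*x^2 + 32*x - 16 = (x + 4)*(x^3 - 6*x^2 + 9*x - 4) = (x - 1)*(x + 4)*(x^2 - 5*x + 4) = (x - 4)*(x - 1)*(x + 4)*(x - 1)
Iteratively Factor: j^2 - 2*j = (j - 2)*(j)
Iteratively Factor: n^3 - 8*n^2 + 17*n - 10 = (n - 1)*(n^2 - 7*n + 10) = (n - 5)*(n - 1)*(n - 2)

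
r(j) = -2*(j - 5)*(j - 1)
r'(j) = 12 - 4*j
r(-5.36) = -131.78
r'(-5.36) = 33.44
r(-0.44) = -15.67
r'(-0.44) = 13.76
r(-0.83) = -21.34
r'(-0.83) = 15.32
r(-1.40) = -30.72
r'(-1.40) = 17.60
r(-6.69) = -179.79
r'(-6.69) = 38.76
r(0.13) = -8.47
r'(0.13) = 11.48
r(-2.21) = -46.29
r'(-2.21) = 20.84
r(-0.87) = -21.95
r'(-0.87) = 15.48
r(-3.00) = -64.00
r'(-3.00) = 24.00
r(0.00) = -10.00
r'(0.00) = 12.00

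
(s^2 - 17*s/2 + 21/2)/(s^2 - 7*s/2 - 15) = (-2*s^2 + 17*s - 21)/(-2*s^2 + 7*s + 30)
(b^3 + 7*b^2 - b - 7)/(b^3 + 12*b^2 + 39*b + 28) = (b - 1)/(b + 4)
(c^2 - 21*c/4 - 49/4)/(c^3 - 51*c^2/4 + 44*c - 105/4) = (4*c + 7)/(4*c^2 - 23*c + 15)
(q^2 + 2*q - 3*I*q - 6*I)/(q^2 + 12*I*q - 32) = (q^2 + q*(2 - 3*I) - 6*I)/(q^2 + 12*I*q - 32)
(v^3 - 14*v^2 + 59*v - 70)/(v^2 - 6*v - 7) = (v^2 - 7*v + 10)/(v + 1)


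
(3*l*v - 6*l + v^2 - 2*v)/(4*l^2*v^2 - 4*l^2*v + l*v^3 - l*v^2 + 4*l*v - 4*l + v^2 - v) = (3*l*v - 6*l + v^2 - 2*v)/(4*l^2*v^2 - 4*l^2*v + l*v^3 - l*v^2 + 4*l*v - 4*l + v^2 - v)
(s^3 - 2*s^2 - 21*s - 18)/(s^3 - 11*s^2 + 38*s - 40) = (s^3 - 2*s^2 - 21*s - 18)/(s^3 - 11*s^2 + 38*s - 40)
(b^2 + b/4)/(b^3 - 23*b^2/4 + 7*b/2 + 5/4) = b/(b^2 - 6*b + 5)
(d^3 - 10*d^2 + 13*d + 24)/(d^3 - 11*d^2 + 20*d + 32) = (d - 3)/(d - 4)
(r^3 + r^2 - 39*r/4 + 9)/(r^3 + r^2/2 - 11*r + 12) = (r - 3/2)/(r - 2)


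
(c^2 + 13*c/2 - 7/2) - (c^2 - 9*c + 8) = 31*c/2 - 23/2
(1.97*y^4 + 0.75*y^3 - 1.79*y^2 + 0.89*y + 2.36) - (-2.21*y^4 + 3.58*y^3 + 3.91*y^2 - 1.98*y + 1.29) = 4.18*y^4 - 2.83*y^3 - 5.7*y^2 + 2.87*y + 1.07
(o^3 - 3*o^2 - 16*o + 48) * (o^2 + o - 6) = o^5 - 2*o^4 - 25*o^3 + 50*o^2 + 144*o - 288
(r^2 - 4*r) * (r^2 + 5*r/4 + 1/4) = r^4 - 11*r^3/4 - 19*r^2/4 - r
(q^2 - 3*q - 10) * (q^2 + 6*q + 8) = q^4 + 3*q^3 - 20*q^2 - 84*q - 80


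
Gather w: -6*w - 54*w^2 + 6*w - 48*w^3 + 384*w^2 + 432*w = -48*w^3 + 330*w^2 + 432*w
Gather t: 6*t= 6*t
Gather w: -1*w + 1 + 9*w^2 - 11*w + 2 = 9*w^2 - 12*w + 3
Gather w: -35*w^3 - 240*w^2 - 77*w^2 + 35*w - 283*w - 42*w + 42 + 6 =-35*w^3 - 317*w^2 - 290*w + 48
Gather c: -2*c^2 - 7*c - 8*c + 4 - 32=-2*c^2 - 15*c - 28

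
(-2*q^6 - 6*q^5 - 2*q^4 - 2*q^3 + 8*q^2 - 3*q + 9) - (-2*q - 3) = -2*q^6 - 6*q^5 - 2*q^4 - 2*q^3 + 8*q^2 - q + 12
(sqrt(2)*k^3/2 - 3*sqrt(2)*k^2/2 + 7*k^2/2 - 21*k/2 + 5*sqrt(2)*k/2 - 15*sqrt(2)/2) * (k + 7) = sqrt(2)*k^4/2 + 2*sqrt(2)*k^3 + 7*k^3/2 - 8*sqrt(2)*k^2 + 14*k^2 - 147*k/2 + 10*sqrt(2)*k - 105*sqrt(2)/2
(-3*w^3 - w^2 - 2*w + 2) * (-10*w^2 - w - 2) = 30*w^5 + 13*w^4 + 27*w^3 - 16*w^2 + 2*w - 4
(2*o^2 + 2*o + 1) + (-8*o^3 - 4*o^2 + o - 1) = -8*o^3 - 2*o^2 + 3*o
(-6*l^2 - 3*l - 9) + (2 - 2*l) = -6*l^2 - 5*l - 7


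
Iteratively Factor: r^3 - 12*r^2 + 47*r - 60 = (r - 4)*(r^2 - 8*r + 15) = (r - 5)*(r - 4)*(r - 3)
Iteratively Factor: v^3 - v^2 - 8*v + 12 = (v + 3)*(v^2 - 4*v + 4) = (v - 2)*(v + 3)*(v - 2)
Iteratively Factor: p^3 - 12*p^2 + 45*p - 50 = (p - 5)*(p^2 - 7*p + 10) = (p - 5)^2*(p - 2)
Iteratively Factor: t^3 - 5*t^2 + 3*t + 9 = (t - 3)*(t^2 - 2*t - 3) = (t - 3)*(t + 1)*(t - 3)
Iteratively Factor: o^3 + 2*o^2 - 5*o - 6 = (o - 2)*(o^2 + 4*o + 3) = (o - 2)*(o + 3)*(o + 1)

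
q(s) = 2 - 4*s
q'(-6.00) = -4.00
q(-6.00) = 26.00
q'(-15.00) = -4.00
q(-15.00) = 62.00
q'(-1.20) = -4.00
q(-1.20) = 6.80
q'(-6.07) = -4.00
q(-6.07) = 26.28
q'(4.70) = -4.00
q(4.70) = -16.80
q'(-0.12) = -4.00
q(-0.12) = 2.48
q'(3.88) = -4.00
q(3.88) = -13.52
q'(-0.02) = -4.00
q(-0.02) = 2.08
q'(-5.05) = -4.00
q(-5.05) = 22.20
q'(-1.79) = -4.00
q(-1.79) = 9.16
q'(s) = -4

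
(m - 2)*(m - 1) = m^2 - 3*m + 2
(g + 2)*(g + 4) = g^2 + 6*g + 8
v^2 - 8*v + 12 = (v - 6)*(v - 2)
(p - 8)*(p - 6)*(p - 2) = p^3 - 16*p^2 + 76*p - 96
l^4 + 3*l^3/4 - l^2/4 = l^2*(l - 1/4)*(l + 1)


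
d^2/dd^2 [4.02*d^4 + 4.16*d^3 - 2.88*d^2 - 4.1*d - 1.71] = 48.24*d^2 + 24.96*d - 5.76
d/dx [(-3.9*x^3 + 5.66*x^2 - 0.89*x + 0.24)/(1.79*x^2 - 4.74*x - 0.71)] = (-6.981*x^4 + 36.972*x^3 - 16.9283*x^2 - 8.8964*x + 1.7695)/(3.2041*x^4 - 16.9692*x^3 + 19.9258*x^2 + 6.7308*x + 0.5041)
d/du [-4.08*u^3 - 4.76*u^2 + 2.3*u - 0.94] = -12.24*u^2 - 9.52*u + 2.3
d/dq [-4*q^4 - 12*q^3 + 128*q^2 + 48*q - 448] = -16*q^3 - 36*q^2 + 256*q + 48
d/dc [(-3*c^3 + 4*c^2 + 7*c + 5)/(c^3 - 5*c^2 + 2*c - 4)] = (11*c^4 - 26*c^3 + 64*c^2 + 18*c - 38)/(c^6 - 10*c^5 + 29*c^4 - 28*c^3 + 44*c^2 - 16*c + 16)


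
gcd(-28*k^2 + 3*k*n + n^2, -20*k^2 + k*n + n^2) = 4*k - n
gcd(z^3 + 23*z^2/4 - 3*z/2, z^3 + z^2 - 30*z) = z^2 + 6*z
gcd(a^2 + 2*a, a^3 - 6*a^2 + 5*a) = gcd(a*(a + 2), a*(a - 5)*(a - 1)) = a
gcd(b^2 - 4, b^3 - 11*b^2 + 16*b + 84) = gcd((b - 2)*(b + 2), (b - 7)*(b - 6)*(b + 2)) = b + 2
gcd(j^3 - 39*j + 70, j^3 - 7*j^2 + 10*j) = j^2 - 7*j + 10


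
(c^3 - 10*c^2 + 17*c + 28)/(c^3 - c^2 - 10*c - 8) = (c - 7)/(c + 2)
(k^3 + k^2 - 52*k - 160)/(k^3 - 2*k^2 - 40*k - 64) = (k + 5)/(k + 2)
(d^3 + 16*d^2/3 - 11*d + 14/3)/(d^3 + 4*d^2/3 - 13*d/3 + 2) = (d + 7)/(d + 3)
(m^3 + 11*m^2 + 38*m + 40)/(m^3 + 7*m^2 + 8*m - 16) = (m^2 + 7*m + 10)/(m^2 + 3*m - 4)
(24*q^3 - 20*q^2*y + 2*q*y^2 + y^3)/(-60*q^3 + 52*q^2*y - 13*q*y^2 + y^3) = (-12*q^2 + 4*q*y + y^2)/(30*q^2 - 11*q*y + y^2)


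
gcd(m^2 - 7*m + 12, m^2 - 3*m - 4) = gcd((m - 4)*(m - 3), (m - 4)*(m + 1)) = m - 4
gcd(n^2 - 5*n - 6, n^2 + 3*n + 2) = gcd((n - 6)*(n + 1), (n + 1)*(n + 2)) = n + 1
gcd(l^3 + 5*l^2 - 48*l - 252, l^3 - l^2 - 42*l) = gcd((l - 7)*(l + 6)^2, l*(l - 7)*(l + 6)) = l^2 - l - 42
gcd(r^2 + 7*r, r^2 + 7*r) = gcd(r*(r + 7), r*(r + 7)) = r^2 + 7*r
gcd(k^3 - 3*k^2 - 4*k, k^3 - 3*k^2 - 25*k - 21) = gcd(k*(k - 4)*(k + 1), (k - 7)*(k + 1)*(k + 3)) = k + 1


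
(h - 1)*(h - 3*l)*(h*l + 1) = h^3*l - 3*h^2*l^2 - h^2*l + h^2 + 3*h*l^2 - 3*h*l - h + 3*l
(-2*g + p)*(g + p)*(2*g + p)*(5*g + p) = -20*g^4 - 24*g^3*p + g^2*p^2 + 6*g*p^3 + p^4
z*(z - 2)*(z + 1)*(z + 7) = z^4 + 6*z^3 - 9*z^2 - 14*z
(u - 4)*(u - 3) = u^2 - 7*u + 12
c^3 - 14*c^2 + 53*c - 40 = (c - 8)*(c - 5)*(c - 1)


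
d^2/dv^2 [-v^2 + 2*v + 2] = -2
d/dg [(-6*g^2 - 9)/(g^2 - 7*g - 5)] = 3*(14*g^2 + 26*g - 21)/(g^4 - 14*g^3 + 39*g^2 + 70*g + 25)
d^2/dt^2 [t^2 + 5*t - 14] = 2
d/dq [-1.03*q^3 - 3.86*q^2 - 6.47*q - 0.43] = -3.09*q^2 - 7.72*q - 6.47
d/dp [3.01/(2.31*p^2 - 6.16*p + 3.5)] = (18.5416 - 13.9062*p)/(2.31*p^2 - 6.16*p + 3.5)^2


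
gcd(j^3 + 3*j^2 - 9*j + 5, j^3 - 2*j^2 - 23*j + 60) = j + 5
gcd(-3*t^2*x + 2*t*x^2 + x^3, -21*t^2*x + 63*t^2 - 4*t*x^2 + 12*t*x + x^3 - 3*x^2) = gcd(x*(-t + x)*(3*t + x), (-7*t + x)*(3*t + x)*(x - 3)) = 3*t + x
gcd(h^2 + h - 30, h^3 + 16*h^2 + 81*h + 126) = h + 6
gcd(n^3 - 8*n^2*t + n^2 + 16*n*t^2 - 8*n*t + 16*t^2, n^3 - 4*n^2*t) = -n + 4*t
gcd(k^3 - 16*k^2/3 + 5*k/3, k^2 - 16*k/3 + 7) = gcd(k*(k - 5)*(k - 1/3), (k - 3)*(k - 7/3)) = 1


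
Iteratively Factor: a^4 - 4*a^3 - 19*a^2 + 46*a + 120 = (a + 2)*(a^3 - 6*a^2 - 7*a + 60) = (a - 5)*(a + 2)*(a^2 - a - 12) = (a - 5)*(a + 2)*(a + 3)*(a - 4)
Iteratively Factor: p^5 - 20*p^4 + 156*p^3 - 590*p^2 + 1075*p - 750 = (p - 3)*(p^4 - 17*p^3 + 105*p^2 - 275*p + 250) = (p - 3)*(p - 2)*(p^3 - 15*p^2 + 75*p - 125) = (p - 5)*(p - 3)*(p - 2)*(p^2 - 10*p + 25) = (p - 5)^2*(p - 3)*(p - 2)*(p - 5)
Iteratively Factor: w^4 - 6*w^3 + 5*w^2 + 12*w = (w - 4)*(w^3 - 2*w^2 - 3*w) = w*(w - 4)*(w^2 - 2*w - 3) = w*(w - 4)*(w + 1)*(w - 3)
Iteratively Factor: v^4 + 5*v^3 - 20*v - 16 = (v + 4)*(v^3 + v^2 - 4*v - 4) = (v + 1)*(v + 4)*(v^2 - 4) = (v + 1)*(v + 2)*(v + 4)*(v - 2)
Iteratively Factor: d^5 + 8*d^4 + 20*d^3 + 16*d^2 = (d)*(d^4 + 8*d^3 + 20*d^2 + 16*d) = d*(d + 2)*(d^3 + 6*d^2 + 8*d) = d^2*(d + 2)*(d^2 + 6*d + 8) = d^2*(d + 2)^2*(d + 4)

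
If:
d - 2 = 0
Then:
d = 2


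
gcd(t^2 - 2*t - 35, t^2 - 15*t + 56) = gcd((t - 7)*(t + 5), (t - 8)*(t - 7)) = t - 7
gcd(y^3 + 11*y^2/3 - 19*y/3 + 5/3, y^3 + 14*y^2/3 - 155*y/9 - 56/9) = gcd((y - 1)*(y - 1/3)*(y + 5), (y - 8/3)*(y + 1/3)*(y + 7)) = 1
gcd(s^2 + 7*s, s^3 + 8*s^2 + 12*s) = s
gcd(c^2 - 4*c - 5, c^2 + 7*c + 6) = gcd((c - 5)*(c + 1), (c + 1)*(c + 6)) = c + 1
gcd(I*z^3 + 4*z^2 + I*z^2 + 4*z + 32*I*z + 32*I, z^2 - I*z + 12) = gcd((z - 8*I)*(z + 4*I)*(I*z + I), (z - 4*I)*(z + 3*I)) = 1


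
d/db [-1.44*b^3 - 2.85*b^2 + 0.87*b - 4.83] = -4.32*b^2 - 5.7*b + 0.87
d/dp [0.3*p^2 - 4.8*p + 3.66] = 0.6*p - 4.8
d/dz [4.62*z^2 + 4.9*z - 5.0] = 9.24*z + 4.9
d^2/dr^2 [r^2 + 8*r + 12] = 2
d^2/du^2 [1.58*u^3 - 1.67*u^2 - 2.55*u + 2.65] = 9.48*u - 3.34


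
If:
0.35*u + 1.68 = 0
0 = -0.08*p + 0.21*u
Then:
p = -12.60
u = -4.80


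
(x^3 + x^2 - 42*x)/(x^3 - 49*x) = (x - 6)/(x - 7)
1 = 1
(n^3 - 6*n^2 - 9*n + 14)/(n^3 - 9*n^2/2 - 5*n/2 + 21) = 2*(n^2 - 8*n + 7)/(2*n^2 - 13*n + 21)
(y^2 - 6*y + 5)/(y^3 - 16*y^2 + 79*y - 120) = (y - 1)/(y^2 - 11*y + 24)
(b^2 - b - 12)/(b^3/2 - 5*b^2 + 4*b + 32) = 2*(b + 3)/(b^2 - 6*b - 16)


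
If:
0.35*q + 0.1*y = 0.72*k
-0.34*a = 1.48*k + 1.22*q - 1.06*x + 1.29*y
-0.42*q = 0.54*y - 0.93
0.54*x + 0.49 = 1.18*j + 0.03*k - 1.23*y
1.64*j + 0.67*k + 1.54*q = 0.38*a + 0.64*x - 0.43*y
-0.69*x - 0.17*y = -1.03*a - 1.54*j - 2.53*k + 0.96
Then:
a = -9.15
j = 21.78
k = -15.20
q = -40.82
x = -30.40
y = 33.47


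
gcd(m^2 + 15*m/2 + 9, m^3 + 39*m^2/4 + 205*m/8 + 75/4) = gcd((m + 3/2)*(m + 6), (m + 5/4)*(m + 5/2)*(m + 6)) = m + 6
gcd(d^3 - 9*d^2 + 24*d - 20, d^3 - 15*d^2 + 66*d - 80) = d^2 - 7*d + 10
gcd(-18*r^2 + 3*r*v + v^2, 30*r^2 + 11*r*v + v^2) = 6*r + v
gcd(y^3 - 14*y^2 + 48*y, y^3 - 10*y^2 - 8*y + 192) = y^2 - 14*y + 48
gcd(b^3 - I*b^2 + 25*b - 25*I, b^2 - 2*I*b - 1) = b - I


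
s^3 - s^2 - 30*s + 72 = (s - 4)*(s - 3)*(s + 6)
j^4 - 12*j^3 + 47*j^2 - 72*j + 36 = (j - 6)*(j - 3)*(j - 2)*(j - 1)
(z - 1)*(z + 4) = z^2 + 3*z - 4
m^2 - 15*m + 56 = (m - 8)*(m - 7)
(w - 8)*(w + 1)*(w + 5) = w^3 - 2*w^2 - 43*w - 40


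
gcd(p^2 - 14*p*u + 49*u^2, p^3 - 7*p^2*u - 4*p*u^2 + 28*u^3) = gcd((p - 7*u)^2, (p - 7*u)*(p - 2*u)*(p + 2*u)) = p - 7*u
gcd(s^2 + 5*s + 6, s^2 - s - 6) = s + 2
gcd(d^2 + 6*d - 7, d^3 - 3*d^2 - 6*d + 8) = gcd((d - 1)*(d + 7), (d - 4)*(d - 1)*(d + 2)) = d - 1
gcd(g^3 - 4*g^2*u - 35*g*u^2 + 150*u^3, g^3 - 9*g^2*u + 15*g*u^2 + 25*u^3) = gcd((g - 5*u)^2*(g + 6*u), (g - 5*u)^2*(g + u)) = g^2 - 10*g*u + 25*u^2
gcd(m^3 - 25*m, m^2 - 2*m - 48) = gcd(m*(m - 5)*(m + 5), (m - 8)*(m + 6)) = 1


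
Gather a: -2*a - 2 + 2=-2*a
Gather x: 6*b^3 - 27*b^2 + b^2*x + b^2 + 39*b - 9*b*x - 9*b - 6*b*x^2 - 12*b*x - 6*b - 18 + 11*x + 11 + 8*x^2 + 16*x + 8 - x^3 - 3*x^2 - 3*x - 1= 6*b^3 - 26*b^2 + 24*b - x^3 + x^2*(5 - 6*b) + x*(b^2 - 21*b + 24)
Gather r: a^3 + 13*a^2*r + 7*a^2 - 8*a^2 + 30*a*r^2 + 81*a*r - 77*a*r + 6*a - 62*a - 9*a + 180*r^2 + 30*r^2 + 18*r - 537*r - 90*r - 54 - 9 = a^3 - a^2 - 65*a + r^2*(30*a + 210) + r*(13*a^2 + 4*a - 609) - 63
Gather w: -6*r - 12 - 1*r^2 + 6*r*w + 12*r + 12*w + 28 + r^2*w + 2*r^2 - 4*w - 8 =r^2 + 6*r + w*(r^2 + 6*r + 8) + 8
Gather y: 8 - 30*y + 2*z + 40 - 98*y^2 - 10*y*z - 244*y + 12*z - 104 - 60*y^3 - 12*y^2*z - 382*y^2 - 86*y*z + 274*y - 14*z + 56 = -60*y^3 + y^2*(-12*z - 480) - 96*y*z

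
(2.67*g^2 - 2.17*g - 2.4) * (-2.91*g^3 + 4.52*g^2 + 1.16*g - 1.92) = -7.7697*g^5 + 18.3831*g^4 + 0.2728*g^3 - 18.4916*g^2 + 1.3824*g + 4.608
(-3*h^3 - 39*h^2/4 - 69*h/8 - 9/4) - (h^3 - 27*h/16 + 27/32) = -4*h^3 - 39*h^2/4 - 111*h/16 - 99/32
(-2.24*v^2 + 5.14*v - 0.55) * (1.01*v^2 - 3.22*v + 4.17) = -2.2624*v^4 + 12.4042*v^3 - 26.4471*v^2 + 23.2048*v - 2.2935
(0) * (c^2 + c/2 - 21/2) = 0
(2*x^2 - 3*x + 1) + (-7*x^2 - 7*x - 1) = -5*x^2 - 10*x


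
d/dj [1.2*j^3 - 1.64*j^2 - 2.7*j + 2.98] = 3.6*j^2 - 3.28*j - 2.7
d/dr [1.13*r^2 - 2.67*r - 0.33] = 2.26*r - 2.67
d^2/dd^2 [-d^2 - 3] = -2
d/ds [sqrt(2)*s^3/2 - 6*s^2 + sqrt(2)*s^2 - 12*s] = 3*sqrt(2)*s^2/2 - 12*s + 2*sqrt(2)*s - 12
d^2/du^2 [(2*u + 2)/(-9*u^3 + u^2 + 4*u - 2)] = 4*(-(u + 1)*(-27*u^2 + 2*u + 4)^2 + (27*u^2 - 2*u + (u + 1)*(27*u - 1) - 4)*(9*u^3 - u^2 - 4*u + 2))/(9*u^3 - u^2 - 4*u + 2)^3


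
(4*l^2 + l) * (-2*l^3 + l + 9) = -8*l^5 - 2*l^4 + 4*l^3 + 37*l^2 + 9*l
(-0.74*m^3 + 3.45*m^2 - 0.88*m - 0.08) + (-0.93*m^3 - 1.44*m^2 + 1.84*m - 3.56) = -1.67*m^3 + 2.01*m^2 + 0.96*m - 3.64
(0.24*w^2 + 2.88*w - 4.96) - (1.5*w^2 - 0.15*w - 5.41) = -1.26*w^2 + 3.03*w + 0.45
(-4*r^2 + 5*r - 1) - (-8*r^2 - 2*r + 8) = 4*r^2 + 7*r - 9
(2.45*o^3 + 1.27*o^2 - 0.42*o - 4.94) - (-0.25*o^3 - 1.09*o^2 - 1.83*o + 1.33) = 2.7*o^3 + 2.36*o^2 + 1.41*o - 6.27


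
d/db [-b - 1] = -1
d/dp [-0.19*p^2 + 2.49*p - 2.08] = 2.49 - 0.38*p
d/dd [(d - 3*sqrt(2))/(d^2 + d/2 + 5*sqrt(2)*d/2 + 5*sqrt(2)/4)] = 4*(4*d^2 + 2*d + 10*sqrt(2)*d - 2*(d - 3*sqrt(2))*(4*d + 1 + 5*sqrt(2)) + 5*sqrt(2))/(4*d^2 + 2*d + 10*sqrt(2)*d + 5*sqrt(2))^2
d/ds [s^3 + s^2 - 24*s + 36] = 3*s^2 + 2*s - 24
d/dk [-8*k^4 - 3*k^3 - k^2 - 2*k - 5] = -32*k^3 - 9*k^2 - 2*k - 2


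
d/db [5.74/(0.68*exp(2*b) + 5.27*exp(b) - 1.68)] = (-7.8064*exp(b) - 30.2498)*exp(b)/(0.68*exp(2*b) + 5.27*exp(b) - 1.68)^2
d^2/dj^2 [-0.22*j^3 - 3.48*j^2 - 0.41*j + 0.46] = -1.32*j - 6.96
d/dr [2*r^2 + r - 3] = 4*r + 1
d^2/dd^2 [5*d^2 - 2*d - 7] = 10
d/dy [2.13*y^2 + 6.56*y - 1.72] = 4.26*y + 6.56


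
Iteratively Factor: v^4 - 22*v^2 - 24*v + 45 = (v + 3)*(v^3 - 3*v^2 - 13*v + 15) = (v - 1)*(v + 3)*(v^2 - 2*v - 15) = (v - 1)*(v + 3)^2*(v - 5)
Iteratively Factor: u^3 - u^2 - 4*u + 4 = (u + 2)*(u^2 - 3*u + 2) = (u - 1)*(u + 2)*(u - 2)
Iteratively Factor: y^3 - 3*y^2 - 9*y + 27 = (y - 3)*(y^2 - 9) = (y - 3)^2*(y + 3)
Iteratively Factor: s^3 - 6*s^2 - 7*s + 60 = (s + 3)*(s^2 - 9*s + 20) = (s - 5)*(s + 3)*(s - 4)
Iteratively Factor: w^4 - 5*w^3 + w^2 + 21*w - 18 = (w - 3)*(w^3 - 2*w^2 - 5*w + 6) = (w - 3)^2*(w^2 + w - 2) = (w - 3)^2*(w + 2)*(w - 1)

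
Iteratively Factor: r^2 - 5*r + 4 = (r - 1)*(r - 4)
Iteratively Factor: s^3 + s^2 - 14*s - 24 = (s + 3)*(s^2 - 2*s - 8) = (s - 4)*(s + 3)*(s + 2)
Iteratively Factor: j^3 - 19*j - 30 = (j - 5)*(j^2 + 5*j + 6) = (j - 5)*(j + 2)*(j + 3)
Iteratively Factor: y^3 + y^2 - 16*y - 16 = (y + 4)*(y^2 - 3*y - 4) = (y + 1)*(y + 4)*(y - 4)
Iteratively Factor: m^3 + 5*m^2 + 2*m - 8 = (m + 4)*(m^2 + m - 2) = (m + 2)*(m + 4)*(m - 1)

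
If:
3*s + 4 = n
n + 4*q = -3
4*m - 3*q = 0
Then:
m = -9*s/16 - 21/16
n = 3*s + 4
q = -3*s/4 - 7/4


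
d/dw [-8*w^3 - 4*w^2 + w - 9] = -24*w^2 - 8*w + 1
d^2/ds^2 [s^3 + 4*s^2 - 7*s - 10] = 6*s + 8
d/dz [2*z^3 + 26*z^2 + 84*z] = 6*z^2 + 52*z + 84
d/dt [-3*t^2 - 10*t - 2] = -6*t - 10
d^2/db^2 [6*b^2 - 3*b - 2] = 12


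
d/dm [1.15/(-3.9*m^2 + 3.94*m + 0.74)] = (8.97*m - 4.531)/(-3.9*m^2 + 3.94*m + 0.74)^2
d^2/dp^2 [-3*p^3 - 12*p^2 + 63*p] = -18*p - 24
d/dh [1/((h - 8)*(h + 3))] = (5 - 2*h)/(h^4 - 10*h^3 - 23*h^2 + 240*h + 576)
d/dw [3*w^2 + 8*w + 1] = 6*w + 8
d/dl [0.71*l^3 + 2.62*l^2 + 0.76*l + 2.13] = 2.13*l^2 + 5.24*l + 0.76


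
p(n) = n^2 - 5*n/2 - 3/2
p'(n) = 2*n - 5/2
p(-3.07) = 15.60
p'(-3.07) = -8.64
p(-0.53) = 0.11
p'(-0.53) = -3.56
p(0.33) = -2.22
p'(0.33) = -1.84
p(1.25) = -3.06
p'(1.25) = 0.00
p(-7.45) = 72.63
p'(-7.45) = -17.40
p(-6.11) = 51.11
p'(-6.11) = -14.72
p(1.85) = -2.70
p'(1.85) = 1.20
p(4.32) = 6.36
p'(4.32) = 6.14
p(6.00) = 19.50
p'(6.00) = 9.50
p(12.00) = 112.50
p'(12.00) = 21.50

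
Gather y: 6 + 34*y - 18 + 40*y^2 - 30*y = 40*y^2 + 4*y - 12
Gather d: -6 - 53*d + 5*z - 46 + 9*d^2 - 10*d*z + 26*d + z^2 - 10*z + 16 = 9*d^2 + d*(-10*z - 27) + z^2 - 5*z - 36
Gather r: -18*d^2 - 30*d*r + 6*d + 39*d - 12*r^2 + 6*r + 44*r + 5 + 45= -18*d^2 + 45*d - 12*r^2 + r*(50 - 30*d) + 50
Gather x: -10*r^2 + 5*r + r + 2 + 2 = -10*r^2 + 6*r + 4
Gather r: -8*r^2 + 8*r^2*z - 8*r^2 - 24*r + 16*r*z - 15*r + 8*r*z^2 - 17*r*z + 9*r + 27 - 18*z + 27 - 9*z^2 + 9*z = r^2*(8*z - 16) + r*(8*z^2 - z - 30) - 9*z^2 - 9*z + 54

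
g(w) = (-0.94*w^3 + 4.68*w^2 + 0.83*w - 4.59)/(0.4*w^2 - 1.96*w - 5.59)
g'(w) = (1.96 - 0.8*w)*(-0.94*w^3 + 4.68*w^2 + 0.83*w - 4.59)/(0.4*w^2 - 1.96*w - 5.59)^2 + (-2.82*w^2 + 9.36*w + 0.83)/(0.4*w^2 - 1.96*w - 5.59)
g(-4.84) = 15.65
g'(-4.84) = -1.45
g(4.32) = -1.60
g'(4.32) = 1.36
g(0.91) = 0.09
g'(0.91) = -1.01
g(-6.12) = 17.82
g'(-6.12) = -1.87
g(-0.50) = 0.82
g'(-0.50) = 0.58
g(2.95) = -1.83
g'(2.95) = -0.59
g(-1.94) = -64.77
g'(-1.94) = 905.26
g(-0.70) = 0.64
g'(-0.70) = 1.37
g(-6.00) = 17.60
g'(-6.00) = -1.84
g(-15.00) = 36.98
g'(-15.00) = -2.27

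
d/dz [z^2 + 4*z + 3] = 2*z + 4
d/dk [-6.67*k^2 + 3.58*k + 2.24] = 3.58 - 13.34*k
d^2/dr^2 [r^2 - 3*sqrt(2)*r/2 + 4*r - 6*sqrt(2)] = 2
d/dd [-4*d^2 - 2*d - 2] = -8*d - 2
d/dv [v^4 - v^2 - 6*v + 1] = 4*v^3 - 2*v - 6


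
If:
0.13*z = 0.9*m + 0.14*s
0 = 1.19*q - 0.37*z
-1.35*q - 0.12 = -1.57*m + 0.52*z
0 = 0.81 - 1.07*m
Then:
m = 0.76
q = 0.35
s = -3.81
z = 1.14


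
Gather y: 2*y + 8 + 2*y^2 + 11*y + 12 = 2*y^2 + 13*y + 20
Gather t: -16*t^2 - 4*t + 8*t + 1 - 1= -16*t^2 + 4*t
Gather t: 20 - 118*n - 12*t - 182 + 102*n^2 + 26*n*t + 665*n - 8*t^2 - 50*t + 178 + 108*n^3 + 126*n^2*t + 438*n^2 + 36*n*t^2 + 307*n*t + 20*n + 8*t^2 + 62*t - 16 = 108*n^3 + 540*n^2 + 36*n*t^2 + 567*n + t*(126*n^2 + 333*n)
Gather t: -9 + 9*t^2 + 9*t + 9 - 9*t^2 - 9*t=0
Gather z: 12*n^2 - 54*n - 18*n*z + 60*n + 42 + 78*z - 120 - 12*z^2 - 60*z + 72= 12*n^2 + 6*n - 12*z^2 + z*(18 - 18*n) - 6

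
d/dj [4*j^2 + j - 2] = 8*j + 1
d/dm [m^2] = 2*m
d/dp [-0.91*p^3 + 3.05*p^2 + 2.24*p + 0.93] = -2.73*p^2 + 6.1*p + 2.24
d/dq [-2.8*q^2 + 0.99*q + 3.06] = 0.99 - 5.6*q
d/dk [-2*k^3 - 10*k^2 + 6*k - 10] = -6*k^2 - 20*k + 6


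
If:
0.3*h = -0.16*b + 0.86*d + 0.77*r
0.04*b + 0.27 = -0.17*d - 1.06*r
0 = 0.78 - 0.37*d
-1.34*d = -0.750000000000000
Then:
No Solution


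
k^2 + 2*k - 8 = (k - 2)*(k + 4)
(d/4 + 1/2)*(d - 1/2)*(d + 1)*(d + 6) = d^4/4 + 17*d^3/8 + 31*d^2/8 + d/2 - 3/2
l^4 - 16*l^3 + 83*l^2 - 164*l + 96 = (l - 8)*(l - 4)*(l - 3)*(l - 1)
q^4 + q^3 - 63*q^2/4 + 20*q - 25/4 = (q - 5/2)*(q - 1)*(q - 1/2)*(q + 5)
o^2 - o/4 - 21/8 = (o - 7/4)*(o + 3/2)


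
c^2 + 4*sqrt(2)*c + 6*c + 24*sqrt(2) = (c + 6)*(c + 4*sqrt(2))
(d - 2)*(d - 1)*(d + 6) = d^3 + 3*d^2 - 16*d + 12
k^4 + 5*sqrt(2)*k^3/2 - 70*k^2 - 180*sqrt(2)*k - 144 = (k - 6*sqrt(2))*(k + sqrt(2)/2)*(k + 2*sqrt(2))*(k + 6*sqrt(2))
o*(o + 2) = o^2 + 2*o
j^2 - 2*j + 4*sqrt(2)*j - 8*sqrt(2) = (j - 2)*(j + 4*sqrt(2))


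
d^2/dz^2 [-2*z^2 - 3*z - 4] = -4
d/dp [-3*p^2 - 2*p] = -6*p - 2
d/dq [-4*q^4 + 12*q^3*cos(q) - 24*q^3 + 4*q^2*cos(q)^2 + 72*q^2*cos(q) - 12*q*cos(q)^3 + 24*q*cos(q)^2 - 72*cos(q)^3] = -12*q^3*sin(q) - 16*q^3 - 72*q^2*sin(q) - 4*q^2*sin(2*q) + 36*q^2*cos(q) - 72*q^2 + 36*q*sin(q)*cos(q)^2 - 24*q*sin(2*q) + 8*q*cos(q)^2 + 144*q*cos(q) + 216*sin(q)*cos(q)^2 - 12*cos(q)^3 + 24*cos(q)^2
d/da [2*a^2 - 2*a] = 4*a - 2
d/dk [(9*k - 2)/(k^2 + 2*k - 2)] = (-9*k^2 + 4*k - 14)/(k^4 + 4*k^3 - 8*k + 4)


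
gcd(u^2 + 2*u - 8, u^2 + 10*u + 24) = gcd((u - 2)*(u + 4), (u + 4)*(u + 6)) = u + 4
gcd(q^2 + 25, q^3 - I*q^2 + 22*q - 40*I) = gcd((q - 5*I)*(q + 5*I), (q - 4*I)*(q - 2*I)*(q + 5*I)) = q + 5*I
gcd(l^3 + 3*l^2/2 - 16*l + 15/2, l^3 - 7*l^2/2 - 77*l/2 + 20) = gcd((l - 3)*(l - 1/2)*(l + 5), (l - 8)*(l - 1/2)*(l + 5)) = l^2 + 9*l/2 - 5/2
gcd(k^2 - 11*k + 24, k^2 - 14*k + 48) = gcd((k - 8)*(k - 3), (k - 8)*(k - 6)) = k - 8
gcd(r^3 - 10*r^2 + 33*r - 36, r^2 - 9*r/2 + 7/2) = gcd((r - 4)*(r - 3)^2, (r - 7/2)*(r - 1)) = 1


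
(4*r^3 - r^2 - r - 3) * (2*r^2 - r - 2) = 8*r^5 - 6*r^4 - 9*r^3 - 3*r^2 + 5*r + 6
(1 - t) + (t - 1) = 0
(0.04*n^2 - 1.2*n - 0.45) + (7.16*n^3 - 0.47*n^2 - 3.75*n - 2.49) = 7.16*n^3 - 0.43*n^2 - 4.95*n - 2.94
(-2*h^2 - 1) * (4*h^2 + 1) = -8*h^4 - 6*h^2 - 1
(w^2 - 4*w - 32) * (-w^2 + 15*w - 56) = -w^4 + 19*w^3 - 84*w^2 - 256*w + 1792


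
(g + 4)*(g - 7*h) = g^2 - 7*g*h + 4*g - 28*h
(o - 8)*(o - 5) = o^2 - 13*o + 40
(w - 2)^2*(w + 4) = w^3 - 12*w + 16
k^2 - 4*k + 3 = (k - 3)*(k - 1)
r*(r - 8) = r^2 - 8*r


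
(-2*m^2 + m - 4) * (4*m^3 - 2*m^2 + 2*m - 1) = -8*m^5 + 8*m^4 - 22*m^3 + 12*m^2 - 9*m + 4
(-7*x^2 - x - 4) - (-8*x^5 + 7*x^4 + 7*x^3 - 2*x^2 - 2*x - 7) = 8*x^5 - 7*x^4 - 7*x^3 - 5*x^2 + x + 3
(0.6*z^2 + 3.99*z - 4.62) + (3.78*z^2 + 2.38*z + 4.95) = 4.38*z^2 + 6.37*z + 0.33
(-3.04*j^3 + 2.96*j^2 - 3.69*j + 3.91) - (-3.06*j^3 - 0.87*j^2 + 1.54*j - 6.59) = 0.02*j^3 + 3.83*j^2 - 5.23*j + 10.5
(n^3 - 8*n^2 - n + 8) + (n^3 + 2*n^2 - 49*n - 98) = 2*n^3 - 6*n^2 - 50*n - 90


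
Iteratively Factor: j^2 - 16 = (j + 4)*(j - 4)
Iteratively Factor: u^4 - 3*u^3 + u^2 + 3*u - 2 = (u - 1)*(u^3 - 2*u^2 - u + 2) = (u - 2)*(u - 1)*(u^2 - 1) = (u - 2)*(u - 1)*(u + 1)*(u - 1)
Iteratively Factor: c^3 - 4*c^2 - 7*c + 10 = (c - 5)*(c^2 + c - 2) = (c - 5)*(c - 1)*(c + 2)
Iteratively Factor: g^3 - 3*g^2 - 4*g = (g)*(g^2 - 3*g - 4) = g*(g + 1)*(g - 4)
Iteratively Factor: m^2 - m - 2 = (m - 2)*(m + 1)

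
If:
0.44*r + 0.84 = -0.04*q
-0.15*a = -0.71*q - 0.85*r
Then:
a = -46.4*r - 99.4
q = -11.0*r - 21.0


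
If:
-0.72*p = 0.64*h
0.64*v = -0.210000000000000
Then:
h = -1.125*p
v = -0.33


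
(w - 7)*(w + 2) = w^2 - 5*w - 14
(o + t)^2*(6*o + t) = 6*o^3 + 13*o^2*t + 8*o*t^2 + t^3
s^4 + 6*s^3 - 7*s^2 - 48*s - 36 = (s - 3)*(s + 1)*(s + 2)*(s + 6)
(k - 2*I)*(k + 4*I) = k^2 + 2*I*k + 8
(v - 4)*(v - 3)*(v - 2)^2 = v^4 - 11*v^3 + 44*v^2 - 76*v + 48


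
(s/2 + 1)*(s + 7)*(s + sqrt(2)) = s^3/2 + sqrt(2)*s^2/2 + 9*s^2/2 + 9*sqrt(2)*s/2 + 7*s + 7*sqrt(2)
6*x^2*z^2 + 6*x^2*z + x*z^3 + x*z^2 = z*(6*x + z)*(x*z + x)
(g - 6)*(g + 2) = g^2 - 4*g - 12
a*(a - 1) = a^2 - a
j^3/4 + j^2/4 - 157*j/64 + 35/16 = (j/4 + 1)*(j - 7/4)*(j - 5/4)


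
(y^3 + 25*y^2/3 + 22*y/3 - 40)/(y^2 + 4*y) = y + 13/3 - 10/y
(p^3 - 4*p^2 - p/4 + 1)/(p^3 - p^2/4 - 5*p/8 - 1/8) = 2*(2*p^2 - 9*p + 4)/(4*p^2 - 3*p - 1)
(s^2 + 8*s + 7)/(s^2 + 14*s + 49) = (s + 1)/(s + 7)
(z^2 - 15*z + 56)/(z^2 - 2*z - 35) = (z - 8)/(z + 5)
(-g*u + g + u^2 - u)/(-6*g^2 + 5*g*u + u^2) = (u - 1)/(6*g + u)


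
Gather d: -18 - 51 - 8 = -77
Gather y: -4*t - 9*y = -4*t - 9*y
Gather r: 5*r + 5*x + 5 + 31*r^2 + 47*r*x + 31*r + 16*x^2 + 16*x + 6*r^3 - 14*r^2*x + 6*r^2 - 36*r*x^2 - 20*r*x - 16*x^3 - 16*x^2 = 6*r^3 + r^2*(37 - 14*x) + r*(-36*x^2 + 27*x + 36) - 16*x^3 + 21*x + 5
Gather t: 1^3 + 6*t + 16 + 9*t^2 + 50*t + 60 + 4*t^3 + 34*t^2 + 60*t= 4*t^3 + 43*t^2 + 116*t + 77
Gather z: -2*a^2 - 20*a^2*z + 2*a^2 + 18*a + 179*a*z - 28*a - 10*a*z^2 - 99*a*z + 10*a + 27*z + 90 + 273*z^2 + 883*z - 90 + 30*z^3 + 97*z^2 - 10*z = 30*z^3 + z^2*(370 - 10*a) + z*(-20*a^2 + 80*a + 900)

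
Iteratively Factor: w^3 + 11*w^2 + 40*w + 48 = (w + 3)*(w^2 + 8*w + 16) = (w + 3)*(w + 4)*(w + 4)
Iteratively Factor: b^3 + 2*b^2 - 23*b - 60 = (b + 4)*(b^2 - 2*b - 15) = (b - 5)*(b + 4)*(b + 3)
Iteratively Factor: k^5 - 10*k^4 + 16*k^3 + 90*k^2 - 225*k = (k + 3)*(k^4 - 13*k^3 + 55*k^2 - 75*k) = (k - 3)*(k + 3)*(k^3 - 10*k^2 + 25*k) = k*(k - 3)*(k + 3)*(k^2 - 10*k + 25) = k*(k - 5)*(k - 3)*(k + 3)*(k - 5)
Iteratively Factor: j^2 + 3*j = (j + 3)*(j)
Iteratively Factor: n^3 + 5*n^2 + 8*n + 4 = (n + 2)*(n^2 + 3*n + 2) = (n + 2)^2*(n + 1)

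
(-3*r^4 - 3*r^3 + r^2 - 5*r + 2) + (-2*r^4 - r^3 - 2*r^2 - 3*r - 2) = -5*r^4 - 4*r^3 - r^2 - 8*r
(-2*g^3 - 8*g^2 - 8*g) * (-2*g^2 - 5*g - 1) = 4*g^5 + 26*g^4 + 58*g^3 + 48*g^2 + 8*g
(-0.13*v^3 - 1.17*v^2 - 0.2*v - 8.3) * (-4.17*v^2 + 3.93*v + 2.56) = 0.5421*v^5 + 4.368*v^4 - 4.0969*v^3 + 30.8298*v^2 - 33.131*v - 21.248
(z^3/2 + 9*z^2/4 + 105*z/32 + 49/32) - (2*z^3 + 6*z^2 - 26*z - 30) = -3*z^3/2 - 15*z^2/4 + 937*z/32 + 1009/32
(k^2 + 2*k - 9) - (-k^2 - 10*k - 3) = 2*k^2 + 12*k - 6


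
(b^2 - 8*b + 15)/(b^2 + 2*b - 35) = (b - 3)/(b + 7)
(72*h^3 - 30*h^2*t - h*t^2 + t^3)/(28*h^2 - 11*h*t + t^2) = (-18*h^2 + 3*h*t + t^2)/(-7*h + t)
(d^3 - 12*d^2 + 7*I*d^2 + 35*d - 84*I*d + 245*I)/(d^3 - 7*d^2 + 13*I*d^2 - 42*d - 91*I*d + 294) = (d - 5)/(d + 6*I)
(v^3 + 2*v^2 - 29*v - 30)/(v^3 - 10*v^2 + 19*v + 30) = (v + 6)/(v - 6)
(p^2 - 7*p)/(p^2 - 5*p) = (p - 7)/(p - 5)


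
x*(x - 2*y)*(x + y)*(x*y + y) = x^4*y - x^3*y^2 + x^3*y - 2*x^2*y^3 - x^2*y^2 - 2*x*y^3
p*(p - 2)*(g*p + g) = g*p^3 - g*p^2 - 2*g*p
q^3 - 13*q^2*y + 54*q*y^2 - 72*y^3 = (q - 6*y)*(q - 4*y)*(q - 3*y)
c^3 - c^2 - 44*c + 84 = (c - 6)*(c - 2)*(c + 7)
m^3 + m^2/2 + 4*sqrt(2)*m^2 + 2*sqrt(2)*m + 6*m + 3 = (m + 1/2)*(m + sqrt(2))*(m + 3*sqrt(2))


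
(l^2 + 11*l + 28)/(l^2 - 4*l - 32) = (l + 7)/(l - 8)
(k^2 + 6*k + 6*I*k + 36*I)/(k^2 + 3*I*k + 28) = (k^2 + 6*k*(1 + I) + 36*I)/(k^2 + 3*I*k + 28)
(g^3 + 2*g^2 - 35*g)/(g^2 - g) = (g^2 + 2*g - 35)/(g - 1)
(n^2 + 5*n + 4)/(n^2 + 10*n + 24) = (n + 1)/(n + 6)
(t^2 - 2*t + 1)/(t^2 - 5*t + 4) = (t - 1)/(t - 4)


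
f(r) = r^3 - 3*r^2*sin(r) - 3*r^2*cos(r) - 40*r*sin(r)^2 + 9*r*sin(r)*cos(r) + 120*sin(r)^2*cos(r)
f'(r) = 3*r^2*sin(r) - 3*r^2*cos(r) + 3*r^2 - 9*r*sin(r)^2 - 80*r*sin(r)*cos(r) - 6*r*sin(r) + 9*r*cos(r)^2 - 6*r*cos(r) - 120*sin(r)^3 - 40*sin(r)^2 + 240*sin(r)*cos(r)^2 + 9*sin(r)*cos(r)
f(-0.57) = 37.91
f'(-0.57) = -110.87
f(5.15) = 29.87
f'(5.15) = 130.98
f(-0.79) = 61.64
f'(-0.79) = -98.47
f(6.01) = 118.84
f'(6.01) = 57.98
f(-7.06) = -141.11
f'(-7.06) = -413.25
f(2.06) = -112.35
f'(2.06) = 12.21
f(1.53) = -59.37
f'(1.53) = -173.37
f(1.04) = 15.01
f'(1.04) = -94.77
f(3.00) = 41.39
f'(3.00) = 163.08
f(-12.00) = -2205.89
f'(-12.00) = 853.23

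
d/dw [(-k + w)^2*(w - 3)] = (k - w)*(k - 3*w + 6)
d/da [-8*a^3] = -24*a^2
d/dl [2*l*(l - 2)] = 4*l - 4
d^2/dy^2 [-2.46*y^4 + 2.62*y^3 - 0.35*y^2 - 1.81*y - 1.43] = -29.52*y^2 + 15.72*y - 0.7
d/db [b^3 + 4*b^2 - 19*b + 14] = 3*b^2 + 8*b - 19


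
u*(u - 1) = u^2 - u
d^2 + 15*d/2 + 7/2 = (d + 1/2)*(d + 7)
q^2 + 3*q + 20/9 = (q + 4/3)*(q + 5/3)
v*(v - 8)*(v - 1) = v^3 - 9*v^2 + 8*v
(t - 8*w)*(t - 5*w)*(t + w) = t^3 - 12*t^2*w + 27*t*w^2 + 40*w^3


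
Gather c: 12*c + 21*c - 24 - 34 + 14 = 33*c - 44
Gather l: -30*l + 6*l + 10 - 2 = 8 - 24*l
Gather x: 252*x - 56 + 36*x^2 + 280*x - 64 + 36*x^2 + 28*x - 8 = 72*x^2 + 560*x - 128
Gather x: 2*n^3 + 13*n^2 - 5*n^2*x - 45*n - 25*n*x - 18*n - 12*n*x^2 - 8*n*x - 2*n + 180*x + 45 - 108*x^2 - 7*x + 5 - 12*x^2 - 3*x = 2*n^3 + 13*n^2 - 65*n + x^2*(-12*n - 120) + x*(-5*n^2 - 33*n + 170) + 50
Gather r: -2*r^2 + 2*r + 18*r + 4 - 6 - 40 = -2*r^2 + 20*r - 42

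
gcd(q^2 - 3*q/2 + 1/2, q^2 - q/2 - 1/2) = q - 1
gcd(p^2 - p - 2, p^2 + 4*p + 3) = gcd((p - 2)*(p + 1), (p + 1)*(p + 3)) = p + 1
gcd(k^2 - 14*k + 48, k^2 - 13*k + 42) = k - 6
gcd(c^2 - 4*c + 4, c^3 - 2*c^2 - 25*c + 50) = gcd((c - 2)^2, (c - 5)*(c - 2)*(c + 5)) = c - 2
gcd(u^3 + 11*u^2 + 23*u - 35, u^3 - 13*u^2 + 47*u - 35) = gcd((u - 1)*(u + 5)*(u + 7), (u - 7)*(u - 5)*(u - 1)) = u - 1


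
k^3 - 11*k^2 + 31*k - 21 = (k - 7)*(k - 3)*(k - 1)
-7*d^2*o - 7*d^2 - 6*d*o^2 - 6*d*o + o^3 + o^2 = (-7*d + o)*(d + o)*(o + 1)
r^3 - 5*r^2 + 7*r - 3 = (r - 3)*(r - 1)^2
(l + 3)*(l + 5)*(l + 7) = l^3 + 15*l^2 + 71*l + 105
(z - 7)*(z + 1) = z^2 - 6*z - 7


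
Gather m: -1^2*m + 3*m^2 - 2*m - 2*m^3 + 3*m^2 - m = -2*m^3 + 6*m^2 - 4*m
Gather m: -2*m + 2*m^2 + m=2*m^2 - m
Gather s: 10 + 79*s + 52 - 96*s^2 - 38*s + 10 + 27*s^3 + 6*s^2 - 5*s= 27*s^3 - 90*s^2 + 36*s + 72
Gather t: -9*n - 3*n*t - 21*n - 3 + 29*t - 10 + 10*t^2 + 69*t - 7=-30*n + 10*t^2 + t*(98 - 3*n) - 20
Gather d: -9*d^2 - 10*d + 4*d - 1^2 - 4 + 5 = -9*d^2 - 6*d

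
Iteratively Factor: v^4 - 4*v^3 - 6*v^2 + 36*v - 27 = (v + 3)*(v^3 - 7*v^2 + 15*v - 9) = (v - 3)*(v + 3)*(v^2 - 4*v + 3) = (v - 3)*(v - 1)*(v + 3)*(v - 3)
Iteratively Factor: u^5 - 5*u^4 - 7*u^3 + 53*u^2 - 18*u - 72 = (u + 3)*(u^4 - 8*u^3 + 17*u^2 + 2*u - 24) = (u - 3)*(u + 3)*(u^3 - 5*u^2 + 2*u + 8) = (u - 3)*(u - 2)*(u + 3)*(u^2 - 3*u - 4) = (u - 4)*(u - 3)*(u - 2)*(u + 3)*(u + 1)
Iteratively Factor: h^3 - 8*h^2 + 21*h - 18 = (h - 2)*(h^2 - 6*h + 9) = (h - 3)*(h - 2)*(h - 3)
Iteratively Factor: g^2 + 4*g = (g + 4)*(g)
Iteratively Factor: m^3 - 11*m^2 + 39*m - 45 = (m - 5)*(m^2 - 6*m + 9) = (m - 5)*(m - 3)*(m - 3)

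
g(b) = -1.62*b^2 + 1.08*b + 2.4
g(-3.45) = -20.61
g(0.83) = 2.18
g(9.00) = -119.10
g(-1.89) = -5.43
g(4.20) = -21.64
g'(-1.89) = 7.20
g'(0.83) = -1.61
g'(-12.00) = 39.96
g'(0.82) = -1.58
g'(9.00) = -28.08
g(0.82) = 2.20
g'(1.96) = -5.27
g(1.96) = -1.71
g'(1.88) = -5.01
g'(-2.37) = 8.76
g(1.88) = -1.30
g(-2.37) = -9.26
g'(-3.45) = 12.26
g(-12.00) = -243.84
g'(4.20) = -12.53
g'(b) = 1.08 - 3.24*b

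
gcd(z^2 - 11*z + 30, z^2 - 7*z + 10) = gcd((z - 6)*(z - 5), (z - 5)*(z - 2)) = z - 5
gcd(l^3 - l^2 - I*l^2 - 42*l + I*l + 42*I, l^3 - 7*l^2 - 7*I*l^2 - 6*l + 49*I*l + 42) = l^2 + l*(-7 - I) + 7*I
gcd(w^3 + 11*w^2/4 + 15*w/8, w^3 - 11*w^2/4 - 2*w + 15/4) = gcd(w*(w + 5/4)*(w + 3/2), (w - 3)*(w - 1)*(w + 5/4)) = w + 5/4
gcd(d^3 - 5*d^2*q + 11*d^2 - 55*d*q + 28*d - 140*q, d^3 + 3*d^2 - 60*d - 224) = d^2 + 11*d + 28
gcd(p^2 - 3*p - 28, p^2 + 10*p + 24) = p + 4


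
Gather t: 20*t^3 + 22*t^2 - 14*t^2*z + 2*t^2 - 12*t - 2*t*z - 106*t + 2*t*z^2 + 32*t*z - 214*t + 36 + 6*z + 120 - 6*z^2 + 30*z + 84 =20*t^3 + t^2*(24 - 14*z) + t*(2*z^2 + 30*z - 332) - 6*z^2 + 36*z + 240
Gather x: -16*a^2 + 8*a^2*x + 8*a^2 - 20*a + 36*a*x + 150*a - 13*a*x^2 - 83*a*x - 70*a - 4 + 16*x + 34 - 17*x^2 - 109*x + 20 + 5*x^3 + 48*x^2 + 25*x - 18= -8*a^2 + 60*a + 5*x^3 + x^2*(31 - 13*a) + x*(8*a^2 - 47*a - 68) + 32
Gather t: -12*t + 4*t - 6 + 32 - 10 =16 - 8*t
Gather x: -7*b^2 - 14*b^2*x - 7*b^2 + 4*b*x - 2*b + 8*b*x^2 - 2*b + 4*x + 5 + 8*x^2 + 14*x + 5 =-14*b^2 - 4*b + x^2*(8*b + 8) + x*(-14*b^2 + 4*b + 18) + 10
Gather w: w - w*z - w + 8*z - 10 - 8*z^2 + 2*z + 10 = -w*z - 8*z^2 + 10*z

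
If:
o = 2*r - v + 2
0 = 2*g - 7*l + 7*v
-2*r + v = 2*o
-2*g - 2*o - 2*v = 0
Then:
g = -v - 2/3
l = 5*v/7 - 4/21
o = 2/3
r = v/2 - 2/3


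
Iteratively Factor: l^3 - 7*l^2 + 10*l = (l)*(l^2 - 7*l + 10) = l*(l - 2)*(l - 5)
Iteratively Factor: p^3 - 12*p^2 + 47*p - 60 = (p - 3)*(p^2 - 9*p + 20) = (p - 4)*(p - 3)*(p - 5)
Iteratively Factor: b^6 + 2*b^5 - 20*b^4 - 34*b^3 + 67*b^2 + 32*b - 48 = (b + 1)*(b^5 + b^4 - 21*b^3 - 13*b^2 + 80*b - 48) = (b + 1)*(b + 4)*(b^4 - 3*b^3 - 9*b^2 + 23*b - 12) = (b - 1)*(b + 1)*(b + 4)*(b^3 - 2*b^2 - 11*b + 12) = (b - 4)*(b - 1)*(b + 1)*(b + 4)*(b^2 + 2*b - 3) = (b - 4)*(b - 1)*(b + 1)*(b + 3)*(b + 4)*(b - 1)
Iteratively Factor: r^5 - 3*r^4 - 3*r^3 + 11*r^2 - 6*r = (r - 1)*(r^4 - 2*r^3 - 5*r^2 + 6*r) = (r - 1)*(r + 2)*(r^3 - 4*r^2 + 3*r) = (r - 3)*(r - 1)*(r + 2)*(r^2 - r) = (r - 3)*(r - 1)^2*(r + 2)*(r)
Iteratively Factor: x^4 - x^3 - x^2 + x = (x - 1)*(x^3 - x) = x*(x - 1)*(x^2 - 1) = x*(x - 1)^2*(x + 1)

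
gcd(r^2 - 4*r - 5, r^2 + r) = r + 1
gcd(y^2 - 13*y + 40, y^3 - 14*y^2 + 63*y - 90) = y - 5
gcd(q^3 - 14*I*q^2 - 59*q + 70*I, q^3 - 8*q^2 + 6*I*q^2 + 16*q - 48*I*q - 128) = q - 2*I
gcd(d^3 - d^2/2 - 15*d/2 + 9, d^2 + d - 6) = d^2 + d - 6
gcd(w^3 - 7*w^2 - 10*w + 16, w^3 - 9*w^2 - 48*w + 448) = w - 8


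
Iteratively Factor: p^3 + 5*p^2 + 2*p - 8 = (p - 1)*(p^2 + 6*p + 8) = (p - 1)*(p + 2)*(p + 4)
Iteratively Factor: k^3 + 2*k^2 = (k)*(k^2 + 2*k) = k^2*(k + 2)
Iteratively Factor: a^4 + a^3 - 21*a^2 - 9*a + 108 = (a - 3)*(a^3 + 4*a^2 - 9*a - 36) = (a - 3)^2*(a^2 + 7*a + 12) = (a - 3)^2*(a + 4)*(a + 3)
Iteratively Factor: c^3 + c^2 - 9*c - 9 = (c + 1)*(c^2 - 9) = (c + 1)*(c + 3)*(c - 3)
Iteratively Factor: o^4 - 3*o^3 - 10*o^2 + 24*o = (o - 4)*(o^3 + o^2 - 6*o) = (o - 4)*(o + 3)*(o^2 - 2*o) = (o - 4)*(o - 2)*(o + 3)*(o)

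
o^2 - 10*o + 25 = (o - 5)^2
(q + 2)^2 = q^2 + 4*q + 4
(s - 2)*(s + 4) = s^2 + 2*s - 8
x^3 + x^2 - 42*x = x*(x - 6)*(x + 7)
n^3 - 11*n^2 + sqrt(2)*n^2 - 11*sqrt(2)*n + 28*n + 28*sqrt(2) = (n - 7)*(n - 4)*(n + sqrt(2))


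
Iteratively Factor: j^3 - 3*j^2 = (j)*(j^2 - 3*j) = j^2*(j - 3)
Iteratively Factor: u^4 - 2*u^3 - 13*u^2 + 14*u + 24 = (u - 4)*(u^3 + 2*u^2 - 5*u - 6) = (u - 4)*(u + 3)*(u^2 - u - 2) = (u - 4)*(u + 1)*(u + 3)*(u - 2)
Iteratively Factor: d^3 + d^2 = (d)*(d^2 + d) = d*(d + 1)*(d)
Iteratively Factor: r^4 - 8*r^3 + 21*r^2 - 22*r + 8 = (r - 1)*(r^3 - 7*r^2 + 14*r - 8) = (r - 4)*(r - 1)*(r^2 - 3*r + 2) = (r - 4)*(r - 1)^2*(r - 2)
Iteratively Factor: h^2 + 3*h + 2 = (h + 1)*(h + 2)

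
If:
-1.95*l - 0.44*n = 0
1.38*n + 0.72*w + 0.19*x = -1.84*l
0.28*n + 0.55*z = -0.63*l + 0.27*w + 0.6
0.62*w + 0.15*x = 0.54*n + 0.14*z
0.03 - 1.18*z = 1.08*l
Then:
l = 0.02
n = -0.09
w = -2.25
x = 9.00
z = 0.01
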